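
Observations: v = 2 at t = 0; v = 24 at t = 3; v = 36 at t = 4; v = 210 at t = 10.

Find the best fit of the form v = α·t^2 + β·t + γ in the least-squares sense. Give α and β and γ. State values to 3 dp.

Sums needed: Σt^2·t^2 = 10337, Σt^2·t = 1091, Σt^2 = 125, Σt·t = 125, Σt = 17, Σ1 = 4.
Moment sums: Σt^2·v = 21792, Σt·v = 2316, Σv = 272.
Normal equations: [[10337, 1091, 125]; [1091, 125, 17]; [125, 17, 4]]·[α, β, γ]ᵀ = [21792, 2316, 272]ᵀ.
Row-reducing yields α = 17281/8634, β = 6491/8634, γ = 3249/1439.

α = 2.002, β = 0.752, γ = 2.258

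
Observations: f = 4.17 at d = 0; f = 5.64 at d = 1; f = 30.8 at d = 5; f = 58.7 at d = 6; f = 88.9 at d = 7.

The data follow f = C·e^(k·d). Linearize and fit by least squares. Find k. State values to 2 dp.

k = 0.44

Let Y = ln f. Fitting Y = k·d + ln C by least squares:
Σd = 19.0000, Σ(d)² = 111.0000, Σln f = 15.1453, Σd·ln f = 74.7147.
Equations: 111.0000·k + 19.0000·ln C = 74.7147;  19.0000·k + 5·ln C = 15.1453.
Slope k = (n·Σd·ln f − Σd·Σln f)/(n·Σ(d)² − (Σd)²) = (5·74.7147 − 19.0000·15.1453)/194.0000 = 0.44234; ln C = (Σln f − k·Σd)/n = 1.34817.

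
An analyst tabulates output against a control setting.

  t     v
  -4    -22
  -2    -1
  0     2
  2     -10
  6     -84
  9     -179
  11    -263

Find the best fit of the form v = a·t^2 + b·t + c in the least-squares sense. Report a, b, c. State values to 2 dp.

Compute the Gram sums: Σt^2·t^2 = 22786, Σt^2·t = 2212, Σt^2 = 262, Σt·t = 262, Σt = 22, Σ1 = 7.
And Σt^2·v = -49742, Σt·v = -4938, Σv = -557.
So AᵀA·[a, b, c]ᵀ = Aᵀv: [[22786, 2212, 262]; [2212, 262, 22]; [262, 22, 7]]·[a, b, c]ᵀ = [-49742, -4938, -557]ᵀ.
Solving the 3×3 system (Gaussian elimination) gives a = -4954/2485, b = -729244/335475, c = 629539/335475.

a = -1.99, b = -2.17, c = 1.88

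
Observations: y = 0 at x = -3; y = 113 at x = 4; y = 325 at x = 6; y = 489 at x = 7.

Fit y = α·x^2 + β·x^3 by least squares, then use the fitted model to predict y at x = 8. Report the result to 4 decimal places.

ŷ = 703.1181

From the data, Σx^2·x^2 = 4034, Σx^2·x^3 = 25364, Σx^3·x^3 = 169130.
Moment sums: Σx^2·y = 37469, Σx^3·y = 245159.
AᵀA·[α, β]ᵀ = Aᵀy becomes [[4034, 25364]; [25364, 169130]]·[α, β]ᵀ = [37469, 245159]ᵀ.
Determinant 4034·169130 − 25364² = 38937924.
α = (37469·169130 − 25364·245159)/38937924 = 19819849/6489654; β = (4034·245159 − 25364·37469)/38937924 = 6434615/6489654.
At x = 8: ŷ = (19819849/6489654)·(64) + (6434615/6489654)·(512) = 2281496608/3244827.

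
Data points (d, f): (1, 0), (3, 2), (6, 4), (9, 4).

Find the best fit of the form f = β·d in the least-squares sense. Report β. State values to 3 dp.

With design matrix A, AᵀA = [[127]] and Aᵀf = [66]ᵀ.
Hence β = 66 / 127 ≈ 0.519685.

β = 0.520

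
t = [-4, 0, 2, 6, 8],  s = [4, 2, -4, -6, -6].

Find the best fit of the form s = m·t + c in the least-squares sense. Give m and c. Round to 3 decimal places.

m = -0.921, c = 0.211

Forming MᵀM = [[120, 12]; [12, 5]] and Mᵀs = [-108, -10]ᵀ gives MᵀM·[m, c]ᵀ = Mᵀs.
Eliminating c: 5·(row 1) − 12·(row 2) gives 456·m = 5·(-108) − 12·(-10) = -420, so m = -35/38.
Then c = ((-10) − 12·(-35/38))/5 = 4/19.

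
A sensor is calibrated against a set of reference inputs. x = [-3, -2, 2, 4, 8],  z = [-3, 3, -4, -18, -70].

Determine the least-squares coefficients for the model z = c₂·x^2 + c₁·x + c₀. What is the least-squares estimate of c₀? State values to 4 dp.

c₀ = 2.9202

Compute the Gram sums: Σx^2·x^2 = 4465, Σx^2·x = 549, Σx^2 = 97, Σx·x = 97, Σx = 9, Σ1 = 5.
And Σx^2·z = -4799, Σx·z = -637, Σz = -92.
Normal equations: [[4465, 549, 97]; [549, 97, 9]; [97, 9, 5]]·[c₂, c₁, c₀]ᵀ = [-4799, -637, -92]ᵀ.
Inverting the 3×3 Gram matrix, [c₂, c₁, c₀]ᵀ = [-83819/85684, -111505/85684, 62553/21421]ᵀ.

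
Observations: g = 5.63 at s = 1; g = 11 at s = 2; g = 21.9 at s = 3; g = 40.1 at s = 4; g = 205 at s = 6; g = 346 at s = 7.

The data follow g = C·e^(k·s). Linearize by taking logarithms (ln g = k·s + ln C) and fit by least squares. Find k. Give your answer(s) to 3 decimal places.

k = 0.701

Linearized form: ln g = k·s + ln C. From the 6 transformed points,
Σs = 23.0000, Σ(s)² = 115.0000, Σln g = 22.0733, Σs·ln g = 103.4120.
Equations: 115.0000·k + 23.0000·ln C = 103.4120;  23.0000·k + 6·ln C = 22.0733.
Slope k = (n·Σs·ln g − Σs·Σln g)/(n·Σ(s)² − (Σs)²) = (6·103.4120 − 23.0000·22.0733)/161.0000 = 0.70053; ln C = (Σln g − k·Σs)/n = 0.99351.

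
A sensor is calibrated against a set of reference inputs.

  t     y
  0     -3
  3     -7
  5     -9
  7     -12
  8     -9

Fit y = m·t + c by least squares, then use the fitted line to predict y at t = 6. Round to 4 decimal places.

XᵀX·[m, c]ᵀ = Xᵀy reads: 147·m + 23·c = -222;  23·m + 5·c = -40.
Δ = 147·5 − 23² = 206.
m = ((-222)·5 − 23·(-40))/206 = -95/103; c = (147·(-40) − 23·(-222))/206 = -387/103.
At t = 6: ŷ = (-95/103)·(6) + (-387/103)·(1) = -957/103.

ŷ = -9.2913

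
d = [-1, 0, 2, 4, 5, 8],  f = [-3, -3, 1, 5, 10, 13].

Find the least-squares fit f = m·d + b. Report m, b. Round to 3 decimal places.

Compute the Gram sums: Σd·d = 110, Σd = 18, Σ1 = 6.
For Aᵀf: Σd·f = 179, Σf = 23.
Δ = 110·6 − 18² = 336.
m = (179·6 − 18·23)/336 = 55/28; b = (110·23 − 18·179)/336 = -173/84.

m = 1.964, b = -2.060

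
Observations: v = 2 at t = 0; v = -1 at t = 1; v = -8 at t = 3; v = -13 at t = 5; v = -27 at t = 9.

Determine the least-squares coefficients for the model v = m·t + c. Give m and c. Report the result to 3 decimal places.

Compute the Gram sums: Σt·t = 116, Σt = 18, Σ1 = 5.
Right-hand side: Σt·v = -333, Σv = -47.
So XᵀX·[m, c]ᵀ = Xᵀv: [[116, 18]; [18, 5]]·[m, c]ᵀ = [-333, -47]ᵀ.
det = 116·5 − 18² = 256.
m = ((-333)·5 − 18·(-47))/256 = -819/256; c = (116·(-47) − 18·(-333))/256 = 271/128.

m = -3.199, c = 2.117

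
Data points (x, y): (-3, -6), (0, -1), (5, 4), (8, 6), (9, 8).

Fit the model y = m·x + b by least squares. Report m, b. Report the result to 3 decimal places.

Entries of AᵀA: Σx·x = 179, Σx = 19, Σ1 = 5.
And Σx·y = 158, Σy = 11.
So AᵀA·[m, b]ᵀ = Aᵀy: [[179, 19]; [19, 5]]·[m, b]ᵀ = [158, 11]ᵀ.
Eliminating b: 5·(row 1) − 19·(row 2) gives 534·m = 5·158 − 19·11 = 581, so m = 581/534.
Then b = (11 − 19·(581/534))/5 = -1033/534.

m = 1.088, b = -1.934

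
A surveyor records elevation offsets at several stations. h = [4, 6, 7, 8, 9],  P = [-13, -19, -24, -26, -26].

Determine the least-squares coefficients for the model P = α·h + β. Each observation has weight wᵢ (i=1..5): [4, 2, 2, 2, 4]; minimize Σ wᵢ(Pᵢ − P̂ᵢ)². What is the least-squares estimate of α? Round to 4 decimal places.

With design matrix A, AᵀWA = [[686, 94]; [94, 14]] and AᵀWP = [-2124, -294]ᵀ.
Eliminating β: 14·(row 1) − 94·(row 2) gives 768·α = 14·(-2124) − 94·(-294) = -2100, so α = -175/64.
Then β = ((-294) − 94·(-175/64))/14 = -169/64.

α = -2.7344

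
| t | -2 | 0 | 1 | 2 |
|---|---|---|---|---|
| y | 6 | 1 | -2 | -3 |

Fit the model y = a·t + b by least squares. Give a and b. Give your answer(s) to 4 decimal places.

With design matrix A, AᵀA = [[9, 1]; [1, 4]] and Aᵀy = [-20, 2]ᵀ.
Δ = 9·4 − 1² = 35.
a = ((-20)·4 − 1·2)/35 = -82/35; b = (9·2 − 1·(-20))/35 = 38/35.

a = -2.3429, b = 1.0857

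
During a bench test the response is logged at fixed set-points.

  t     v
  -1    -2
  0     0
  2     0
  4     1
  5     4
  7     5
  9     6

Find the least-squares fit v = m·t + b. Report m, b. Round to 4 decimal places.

m = 0.7932, b = -0.9460

Setting ∂/∂m … = 0 gives: 176·m + 26·b = 115;  26·m + 7·b = 14.
det = 176·7 − 26² = 556.
m = (115·7 − 26·14)/556 = 441/556; b = (176·14 − 26·115)/556 = -263/278.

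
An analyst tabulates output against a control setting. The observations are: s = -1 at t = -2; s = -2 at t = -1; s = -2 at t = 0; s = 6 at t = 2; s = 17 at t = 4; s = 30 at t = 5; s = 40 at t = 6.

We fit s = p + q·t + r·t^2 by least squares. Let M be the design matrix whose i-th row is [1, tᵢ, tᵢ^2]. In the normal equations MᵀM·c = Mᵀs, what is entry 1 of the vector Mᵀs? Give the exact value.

Entry 1 ↔ basis 1, so (Mᵀs)_{1} = Σᵢ sᵢ = (1)·(-1) + (1)·(-2) + (1)·(-2) + (1)·(6) + (1)·(17) + (1)·(30) + (1)·(40) = 88.

88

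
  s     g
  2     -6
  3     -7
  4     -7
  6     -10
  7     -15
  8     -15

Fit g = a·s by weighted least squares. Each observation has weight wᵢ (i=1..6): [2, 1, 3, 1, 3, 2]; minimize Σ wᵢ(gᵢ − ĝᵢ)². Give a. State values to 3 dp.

a = -1.979

Sums needed: Σwᵢ·s·s = 376.
And Σwᵢ·s·g = -744.
Normal equations: [[376]]·[a]ᵀ = [-744]ᵀ.
a = (-744)/376 = -1.97872.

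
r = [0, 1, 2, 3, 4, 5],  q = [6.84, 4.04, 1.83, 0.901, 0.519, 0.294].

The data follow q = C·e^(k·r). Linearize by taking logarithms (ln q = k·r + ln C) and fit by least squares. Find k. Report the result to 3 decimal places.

k = -0.646

With ln qᵢ as the transformed response and rᵢ as the regressor:
Σr = 15.0000, Σ(r)² = 55.0000, Σln q = 1.9391, Σr·ln q = -6.4522.
Equations: 55.0000·k + 15.0000·ln C = -6.4522;  15.0000·k + 6·ln C = 1.9391.
Slope k = (n·Σr·ln q − Σr·Σln q)/(n·Σ(r)² − (Σr)²) = (6·-6.4522 − 15.0000·1.9391)/105.0000 = -0.64570; ln C = (Σln q − k·Σr)/n = 1.93744.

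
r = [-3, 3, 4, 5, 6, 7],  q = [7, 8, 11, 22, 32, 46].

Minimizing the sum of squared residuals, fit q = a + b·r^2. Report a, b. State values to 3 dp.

Entries of XᵀX: Σ1 = 6, Σr^2 = 144, Σr^2·r^2 = 4740.
Right-hand side: Σq = 126, Σr^2·q = 4267.
XᵀX·[a, b]ᵀ = Xᵀq becomes [[6, 144]; [144, 4740]]·[a, b]ᵀ = [126, 4267]ᵀ.
Eliminating b: 4740·(row 1) − 144·(row 2) gives 7704·a = 4740·126 − 144·4267 = -17208, so a = -239/107.
Then b = (4267 − 144·(-239/107))/4740 = 1243/1284.

a = -2.234, b = 0.968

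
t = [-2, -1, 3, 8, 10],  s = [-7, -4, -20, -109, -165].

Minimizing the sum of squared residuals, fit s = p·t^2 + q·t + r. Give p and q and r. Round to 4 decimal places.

With design matrix A, AᵀA = [[14194, 1530, 178]; [1530, 178, 18]; [178, 18, 5]] and Aᵀs = [-23688, -2564, -305]ᵀ.
Solving the 3×3 system (Gaussian elimination) gives p = -92993/61724, q = -5299/4748, r = -51655/15431.

p = -1.5066, q = -1.1160, r = -3.3475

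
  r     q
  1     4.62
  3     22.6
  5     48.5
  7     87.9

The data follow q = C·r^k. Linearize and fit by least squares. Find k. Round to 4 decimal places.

Linearized form: ln q = k·ln r + ln C. From the 4 transformed points,
Over the data: Σln r = 4.6540, Σ(ln r)² = 7.5838, Σln q = 13.0061, Σln r·ln q = 18.3828.
Normal system: [[7.5838, 4.6540]; [4.6540, 4]]·[k, ln C]ᵀ = [18.3828, 13.0061]ᵀ.
Solving (det = 8.6759): k = 1.49857, ln C = 1.50795.

k = 1.4986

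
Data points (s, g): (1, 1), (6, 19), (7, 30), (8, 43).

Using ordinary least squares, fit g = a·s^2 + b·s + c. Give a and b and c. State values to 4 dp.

a = 1.1961, b = -4.7563, c = 4.5566

Sums needed: Σs^2·s^2 = 7794, Σs^2·s = 1072, Σs^2 = 150, Σs·s = 150, Σs = 22, Σ1 = 4.
Right-hand side: Σs^2·g = 4907, Σs·g = 669, Σg = 93.
MᵀM·[a, b, c]ᵀ = Mᵀg becomes [[7794, 1072, 150]; [1072, 150, 22]; [150, 22, 4]]·[a, b, c]ᵀ = [4907, 669, 93]ᵀ.
Solving the 3×3 system (Gaussian elimination) gives a = 2263/1892, b = -8999/1892, c = 8621/1892.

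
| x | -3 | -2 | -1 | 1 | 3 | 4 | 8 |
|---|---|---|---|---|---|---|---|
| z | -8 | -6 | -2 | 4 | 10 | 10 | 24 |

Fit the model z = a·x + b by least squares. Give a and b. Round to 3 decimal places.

a = 2.879, b = 0.459

Setting ∂/∂a … = 0 gives: 104·a + 10·b = 304;  10·a + 7·b = 32.
(Σx·x = 104, Σx = 10, Σ1 = 7, Σx·z = 304, Σz = 32.)
Determinant 104·7 − 10² = 628.
a = (304·7 − 10·32)/628 = 452/157; b = (104·32 − 10·304)/628 = 72/157.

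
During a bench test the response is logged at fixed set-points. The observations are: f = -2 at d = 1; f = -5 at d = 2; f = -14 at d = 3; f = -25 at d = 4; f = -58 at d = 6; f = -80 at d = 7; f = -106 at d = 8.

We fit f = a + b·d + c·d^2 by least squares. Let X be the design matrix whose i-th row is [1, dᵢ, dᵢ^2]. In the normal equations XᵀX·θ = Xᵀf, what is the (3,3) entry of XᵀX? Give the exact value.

Row 3 ↔ basis d^2, column 3 ↔ basis d^2, so (XᵀX)_{3,3} = Σᵢ (d^2)·(d^2) = (1)·(1) + (4)·(4) + (9)·(9) + (16)·(16) + (36)·(36) + (49)·(49) + (64)·(64) = 8147.

8147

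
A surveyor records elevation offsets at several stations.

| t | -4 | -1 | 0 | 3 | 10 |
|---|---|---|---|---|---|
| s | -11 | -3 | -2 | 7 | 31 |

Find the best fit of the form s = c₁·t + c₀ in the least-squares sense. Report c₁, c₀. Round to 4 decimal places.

c₁ = 3.0283, c₀ = -0.4452

The normal equations are: 126·c₁ + 8·c₀ = 378;  8·c₁ + 5·c₀ = 22.
Determinant 126·5 − 8² = 566.
c₁ = (378·5 − 8·22)/566 = 857/283; c₀ = (126·22 − 8·378)/566 = -126/283.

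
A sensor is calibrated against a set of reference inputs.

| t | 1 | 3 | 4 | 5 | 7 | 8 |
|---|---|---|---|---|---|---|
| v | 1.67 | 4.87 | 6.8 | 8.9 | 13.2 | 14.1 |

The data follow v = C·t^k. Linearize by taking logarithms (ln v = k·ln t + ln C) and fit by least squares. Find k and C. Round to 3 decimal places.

k = 1.048, C = 1.627

Linearized form: ln v = k·ln t + ln C. From the 6 transformed points,
AᵀA = [[13.8297, 8.1197]; [8.1197, 6]], rhs = [18.4384, 11.4253]ᵀ  (here Σln t = 8.1197, Σ(ln t)² = 13.8297, Σln v = 11.4253, Σln t·ln v = 18.4384).
Solving (det = 17.0487): k = 1.04761, ln C = 0.48650, so C = exp(0.48650) = 1.62661.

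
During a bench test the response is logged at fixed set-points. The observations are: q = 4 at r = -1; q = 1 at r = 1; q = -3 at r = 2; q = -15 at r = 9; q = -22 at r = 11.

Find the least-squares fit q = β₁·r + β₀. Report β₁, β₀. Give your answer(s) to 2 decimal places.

β₁ = -2.09, β₀ = 2.18

Setting ∂/∂β₁ … = 0 gives: 208·β₁ + 22·β₀ = -386;  22·β₁ + 5·β₀ = -35.
(Σr·r = 208, Σr = 22, Σ1 = 5, Σr·q = -386, Σq = -35.)
Eliminating β₀: 5·(row 1) − 22·(row 2) gives 556·β₁ = 5·(-386) − 22·(-35) = -1160, so β₁ = -290/139.
Then β₀ = ((-35) − 22·(-290/139))/5 = 303/139.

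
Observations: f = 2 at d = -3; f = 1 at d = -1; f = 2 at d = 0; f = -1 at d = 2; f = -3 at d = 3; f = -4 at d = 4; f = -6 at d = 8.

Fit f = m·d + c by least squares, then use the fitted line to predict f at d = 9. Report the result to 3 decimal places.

f̂ = -7.199

Forming MᵀM = [[103, 13]; [13, 7]] and Mᵀf = [-82, -9]ᵀ gives MᵀM·[m, c]ᵀ = Mᵀf.
Eliminating c: 7·(row 1) − 13·(row 2) gives 552·m = 7·(-82) − 13·(-9) = -457, so m = -457/552.
Then c = ((-9) − 13·(-457/552))/7 = 139/552.
At d = 9: f̂ = (-457/552)·(9) + (139/552)·(1) = -1987/276.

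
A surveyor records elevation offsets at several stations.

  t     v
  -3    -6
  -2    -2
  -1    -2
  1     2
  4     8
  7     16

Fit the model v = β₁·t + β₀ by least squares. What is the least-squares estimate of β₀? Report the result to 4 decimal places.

Compute the Gram sums: Σt·t = 80, Σt = 6, Σ1 = 6.
Right-hand side: Σt·v = 170, Σv = 16.
det = 80·6 − 6² = 444.
β₁ = (170·6 − 6·16)/444 = 77/37; β₀ = (80·16 − 6·170)/444 = 65/111.

β₀ = 0.5856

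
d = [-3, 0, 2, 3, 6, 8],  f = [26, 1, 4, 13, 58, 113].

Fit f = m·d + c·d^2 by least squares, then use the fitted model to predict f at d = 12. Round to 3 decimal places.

f̂ = 267.192

Entries of XᵀX: Σd·d = 122, Σd·d^2 = 736, Σd^2·d^2 = 5570.
And Σd·f = 1221, Σd^2·f = 9687.
Normal equations: [[122, 736]; [736, 5570]]·[m, c]ᵀ = [1221, 9687]ᵀ.
det = 122·5570 − 736² = 137844.
m = (1221·5570 − 736·9687)/137844 = -18259/7658; c = (122·9687 − 736·1221)/137844 = 15731/7658.
At d = 12: f̂ = (-18259/7658)·(12) + (15731/7658)·(144) = 146154/547.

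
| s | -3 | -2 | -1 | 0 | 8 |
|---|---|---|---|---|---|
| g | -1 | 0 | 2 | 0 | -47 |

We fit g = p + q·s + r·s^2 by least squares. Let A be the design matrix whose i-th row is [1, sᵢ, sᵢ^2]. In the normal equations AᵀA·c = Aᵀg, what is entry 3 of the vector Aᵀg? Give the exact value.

-3015

Entry 3 ↔ basis s^2, so (Aᵀg)_{3} = Σᵢ (s^2)·gᵢ = (9)·(-1) + (4)·(0) + (1)·(2) + (0)·(0) + (64)·(-47) = -3015.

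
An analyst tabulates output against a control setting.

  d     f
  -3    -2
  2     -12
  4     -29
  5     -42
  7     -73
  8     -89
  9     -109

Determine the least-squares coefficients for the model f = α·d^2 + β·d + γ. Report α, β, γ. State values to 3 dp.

Compute the Gram sums: Σd^2·d^2 = 14036, Σd^2·d = 1754, Σd^2 = 248, Σd·d = 248, Σd = 32, Σ1 = 7.
Moment sums: Σd^2·f = -19682, Σd·f = -2548, Σf = -356.
MᵀM·[α, β, γ]ᵀ = Mᵀf becomes [[14036, 1754, 248]; [1754, 248, 32]; [248, 32, 7]]·[α, β, γ]ᵀ = [-19682, -2548, -356]ᵀ.
Solving the 3×3 system (Gaussian elimination) gives α = -259078/261129, β = -783425/261129, γ = -173380/87043.

α = -0.992, β = -3.000, γ = -1.992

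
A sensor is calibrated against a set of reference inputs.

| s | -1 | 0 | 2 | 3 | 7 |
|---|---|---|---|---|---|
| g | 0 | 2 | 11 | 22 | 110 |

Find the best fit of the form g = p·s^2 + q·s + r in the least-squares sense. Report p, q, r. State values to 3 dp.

Compute the Gram sums: Σs^2·s^2 = 2499, Σs^2·s = 377, Σs^2 = 63, Σs·s = 63, Σs = 11, Σ1 = 5.
Moment sums: Σs^2·g = 5632, Σs·g = 858, Σg = 145.
Normal equations: [[2499, 377, 63]; [377, 63, 11]; [63, 11, 5]]·[p, q, r]ᵀ = [5632, 858, 145]ᵀ.
Solving the 3×3 system (Gaussian elimination) gives p = 47841/23318, q = 29977/23318, r = 42/131.

p = 2.052, q = 1.286, r = 0.321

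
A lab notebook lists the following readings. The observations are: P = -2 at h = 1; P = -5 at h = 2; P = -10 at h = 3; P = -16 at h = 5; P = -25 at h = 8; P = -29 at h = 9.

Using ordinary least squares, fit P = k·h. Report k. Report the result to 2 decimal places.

k = -3.17

Setting ∂/∂k … = 0 gives: 184·k = -583.
Hence k = -583 / 184 ≈ -3.16848.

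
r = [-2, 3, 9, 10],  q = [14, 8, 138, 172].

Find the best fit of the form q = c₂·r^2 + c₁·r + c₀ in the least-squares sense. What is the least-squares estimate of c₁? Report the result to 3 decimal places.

Entries of MᵀM: Σr^2·r^2 = 16658, Σr^2·r = 1748, Σr^2 = 194, Σr·r = 194, Σr = 20, Σ1 = 4.
For Mᵀq: Σr^2·q = 28506, Σr·q = 2958, Σq = 332.
Inverting the 3×3 Gram matrix, [c₂, c₁, c₀]ᵀ = [8674/4229, -13395/4229, -2707/4229]ᵀ.

c₁ = -3.167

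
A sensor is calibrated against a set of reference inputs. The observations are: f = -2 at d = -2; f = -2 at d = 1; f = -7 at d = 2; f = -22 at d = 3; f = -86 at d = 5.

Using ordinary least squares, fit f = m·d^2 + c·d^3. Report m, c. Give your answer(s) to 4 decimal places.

m = -1.1664, c = -0.4524

The normal system MᵀM·[m, c]ᵀ = Mᵀf is [[739, 3369]; [3369, 16483]]·[m, c]ᵀ = [-2386, -11386]ᵀ.
Eliminating c: 16483·(row 1) − 3369·(row 2) gives 830776·m = 16483·(-2386) − 3369·(-11386) = -969004, so m = -242251/207694.
Then c = ((-11386) − 3369·(-242251/207694))/16483 = -93955/207694.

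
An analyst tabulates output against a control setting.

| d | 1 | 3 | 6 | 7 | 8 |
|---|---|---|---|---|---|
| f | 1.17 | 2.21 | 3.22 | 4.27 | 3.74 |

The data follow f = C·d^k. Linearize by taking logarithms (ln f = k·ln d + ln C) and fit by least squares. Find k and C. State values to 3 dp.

Linearized form: ln f = k·ln d + ln C. From the 5 transformed points,
AᵀA = [[12.5280, 6.9157]; [6.9157, 5]], rhs = [8.5341, 4.8901]ᵀ  (here Σln d = 6.9157, Σ(ln d)² = 12.5280, Σln f = 4.8901, Σln d·ln f = 8.5341).
Slope k = (n·Σln d·ln f − Σln d·Σln f)/(n·Σ(ln d)² − (Σln d)²) = (5·8.5341 − 6.9157·4.8901)/14.8127 = 0.59760; ln C = (Σln f − k·Σln d)/n = 0.15144, so C = exp(0.15144) = 1.16351.

k = 0.598, C = 1.164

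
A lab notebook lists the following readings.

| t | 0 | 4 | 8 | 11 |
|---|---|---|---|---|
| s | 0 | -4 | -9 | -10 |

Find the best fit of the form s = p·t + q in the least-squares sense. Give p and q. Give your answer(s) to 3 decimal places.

Forming XᵀX = [[201, 23]; [23, 4]] and Xᵀs = [-198, -23]ᵀ gives XᵀX·[p, q]ᵀ = Xᵀs.
Determinant 201·4 − 23² = 275.
p = ((-198)·4 − 23·(-23))/275 = -263/275; q = (201·(-23) − 23·(-198))/275 = -69/275.

p = -0.956, q = -0.251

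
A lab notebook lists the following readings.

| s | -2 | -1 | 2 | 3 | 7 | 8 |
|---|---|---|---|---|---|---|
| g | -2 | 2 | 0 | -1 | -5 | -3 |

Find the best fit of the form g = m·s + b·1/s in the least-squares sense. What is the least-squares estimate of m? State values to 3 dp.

From the data, Σs·s = 131, Σs·1/s = 6, Σ1/s·1/s = 46489/28224.
And Σs·g = -60, Σ1/s·g = -407/168.
det = 131·(46489/28224) − 6² = 5073995/28224.
m = ((-60)·(46489/28224) − 6·(-407/168))/(5073995/28224) = -2379084/5073995; b = (131·(-407/168) − 6·(-60))/(5073995/28224) = 1203384/5073995.

m = -0.469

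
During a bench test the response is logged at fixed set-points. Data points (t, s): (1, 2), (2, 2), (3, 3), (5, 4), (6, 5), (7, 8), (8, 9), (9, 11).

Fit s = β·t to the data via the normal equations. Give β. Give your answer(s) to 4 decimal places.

β = 1.0855

Normal-equation sums: Σt·t = 269.
And Σt·s = 292.
Hence β = 292 / 269 ≈ 1.0855.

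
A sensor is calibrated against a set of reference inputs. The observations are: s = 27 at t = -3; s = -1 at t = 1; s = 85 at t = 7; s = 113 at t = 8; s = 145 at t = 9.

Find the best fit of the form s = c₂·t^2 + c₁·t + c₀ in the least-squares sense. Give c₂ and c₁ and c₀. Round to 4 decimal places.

Entries of AᵀA: Σt^2·t^2 = 13140, Σt^2·t = 1558, Σt^2 = 204, Σt·t = 204, Σt = 22, Σ1 = 5.
For Aᵀs: Σt^2·s = 23384, Σt·s = 2722, Σs = 369.
So AᵀA·[c₂, c₁, c₀]ᵀ = Aᵀs: [[13140, 1558, 204]; [1558, 204, 22]; [204, 22, 5]]·[c₂, c₁, c₀]ᵀ = [23384, 2722, 369]ᵀ.
Row-reducing yields c₂ = 209330/100291, c₁ = -261958/100291, c₀ = 13427/100291.

c₂ = 2.0872, c₁ = -2.6120, c₀ = 0.1339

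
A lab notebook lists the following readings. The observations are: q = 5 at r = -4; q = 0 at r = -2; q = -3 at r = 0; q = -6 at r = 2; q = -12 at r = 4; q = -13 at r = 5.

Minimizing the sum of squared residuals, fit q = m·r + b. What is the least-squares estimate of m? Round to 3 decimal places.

m = -1.986

Entries of XᵀX: Σr·r = 65, Σr = 5, Σ1 = 6.
Moment sums: Σr·q = -145, Σq = -29.
det = 65·6 − 5² = 365.
m = ((-145)·6 − 5·(-29))/365 = -145/73; b = (65·(-29) − 5·(-145))/365 = -232/73.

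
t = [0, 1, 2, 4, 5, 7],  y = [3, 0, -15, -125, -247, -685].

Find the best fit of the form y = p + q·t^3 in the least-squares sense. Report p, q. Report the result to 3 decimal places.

p = 2.423, q = -2.003

XᵀX·[p, q]ᵀ = Xᵀy reads: 6·p + 541·q = -1069;  541·p + 137435·q = -273950.
(Σ1 = 6, Σt^3 = 541, Σt^3·t^3 = 137435, Σy = -1069, Σt^3·y = -273950.)
Determinant 6·137435 − 541² = 531929.
p = ((-1069)·137435 − 541·(-273950))/531929 = 1288935/531929; q = (6·(-273950) − 541·(-1069))/531929 = -1065371/531929.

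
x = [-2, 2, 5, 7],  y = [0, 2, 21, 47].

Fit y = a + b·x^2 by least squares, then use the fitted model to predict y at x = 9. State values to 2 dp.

ŷ = 79.05

With design matrix M, MᵀM = [[4, 82]; [82, 3058]] and Mᵀy = [70, 2836]ᵀ.
det = 4·3058 − 82² = 5508.
a = (70·3058 − 82·2836)/5508 = -1541/459; b = (4·2836 − 82·70)/5508 = 467/459.
At x = 9: ŷ = (-1541/459)·(1) + (467/459)·(81) = 36286/459.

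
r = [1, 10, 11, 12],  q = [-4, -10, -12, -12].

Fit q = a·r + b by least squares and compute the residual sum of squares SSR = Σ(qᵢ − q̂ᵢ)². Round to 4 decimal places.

SSR = 0.8052

With design matrix X, XᵀX = [[366, 34]; [34, 4]] and Xᵀq = [-380, -38]ᵀ.
Eliminating b: 4·(row 1) − 34·(row 2) gives 308·a = 4·(-380) − 34·(-38) = -228, so a = -57/77.
Then b = ((-38) − 34·(-57/77))/4 = -247/77.
Residuals: -4/77, 47/77, -50/77, 1/11; SSR = 62/77.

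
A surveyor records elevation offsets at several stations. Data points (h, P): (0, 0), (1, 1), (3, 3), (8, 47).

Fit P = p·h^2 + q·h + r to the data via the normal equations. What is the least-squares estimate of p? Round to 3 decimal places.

p = 0.965

Setting ∂/∂p … = 0 gives: 4178·p + 540·q + 74·r = 3036;  540·p + 74·q + 12·r = 386;  74·p + 12·q + 4·r = 51.
Solving the 3×3 system (Gaussian elimination) gives p = 5421/5618, q = -103/53, r = 4095/5618.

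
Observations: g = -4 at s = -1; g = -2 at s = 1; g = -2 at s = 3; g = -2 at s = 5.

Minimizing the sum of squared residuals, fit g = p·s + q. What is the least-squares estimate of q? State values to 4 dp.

With design matrix X, XᵀX = [[36, 8]; [8, 4]] and Xᵀg = [-14, -10]ᵀ.
Δ = 36·4 − 8² = 80.
p = ((-14)·4 − 8·(-10))/80 = 3/10; q = (36·(-10) − 8·(-14))/80 = -31/10.

q = -3.1000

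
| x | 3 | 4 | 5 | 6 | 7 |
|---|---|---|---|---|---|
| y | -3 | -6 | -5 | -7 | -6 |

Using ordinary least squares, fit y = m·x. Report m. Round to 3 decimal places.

Forming AᵀA = [[135]] and Aᵀy = [-142]ᵀ gives AᵀA·[m]ᵀ = Aᵀy.
Hence m = -142 / 135 ≈ -1.05185.

m = -1.052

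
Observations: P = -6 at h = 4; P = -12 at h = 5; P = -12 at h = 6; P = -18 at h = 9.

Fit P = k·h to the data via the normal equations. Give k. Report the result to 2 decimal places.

Compute the Gram sums: Σh·h = 158.
Moment sums: Σh·P = -318.
k = (-318)/158 = -2.01266.

k = -2.01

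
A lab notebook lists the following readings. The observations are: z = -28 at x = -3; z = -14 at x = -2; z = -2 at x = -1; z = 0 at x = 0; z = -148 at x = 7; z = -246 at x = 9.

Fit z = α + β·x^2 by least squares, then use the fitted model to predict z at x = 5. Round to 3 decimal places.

ẑ = -76.029

Forming MᵀM = [[6, 144]; [144, 9060]] and Mᵀz = [-438, -27488]ᵀ gives MᵀM·[α, β]ᵀ = Mᵀz.
Eliminating β: 9060·(row 1) − 144·(row 2) gives 33624·α = 9060·(-438) − 144·(-27488) = -10008, so α = -139/467.
Then β = ((-27488) − 144·(-139/467))/9060 = -4244/1401.
At x = 5: ẑ = (-139/467)·(1) + (-4244/1401)·(25) = -106517/1401.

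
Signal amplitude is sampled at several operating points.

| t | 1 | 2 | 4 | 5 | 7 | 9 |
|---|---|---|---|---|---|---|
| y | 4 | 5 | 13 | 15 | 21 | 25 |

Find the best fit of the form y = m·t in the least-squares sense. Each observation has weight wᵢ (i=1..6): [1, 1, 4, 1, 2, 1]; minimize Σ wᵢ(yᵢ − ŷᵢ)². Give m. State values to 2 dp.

The normal equations are: 273·m = 816.
Hence m = 816 / 273 ≈ 2.98901.

m = 2.99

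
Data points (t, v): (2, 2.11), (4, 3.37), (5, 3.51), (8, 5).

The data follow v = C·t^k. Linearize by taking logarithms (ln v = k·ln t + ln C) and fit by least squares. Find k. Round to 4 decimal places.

k = 0.6100

Let Y = ln v. Fitting Y = k·ln t + ln C by least squares:
XᵀX = [[9.3166, 5.7683]; [5.7683, 4]], rhs = [7.5694, 4.8267]ᵀ  (here Σln t = 5.7683, Σ(ln t)² = 9.3166, Σln v = 4.8267, Σln t·ln v = 7.5694).
Δ = 9.3166·4 − (5.7683)² = 3.9930; k = (7.5694·4 − 5.7683·4.8267)/3.9930 = 0.61000, ln C = (9.3166·4.8267 − 5.7683·7.5694)/3.9930 = 0.32699.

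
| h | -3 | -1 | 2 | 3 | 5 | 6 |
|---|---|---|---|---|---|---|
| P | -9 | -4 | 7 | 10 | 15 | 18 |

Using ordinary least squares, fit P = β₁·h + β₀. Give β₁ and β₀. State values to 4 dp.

β₁ = 3.0667, β₀ = 0.0333

MᵀM·[β₁, β₀]ᵀ = MᵀP reads: 84·β₁ + 12·β₀ = 258;  12·β₁ + 6·β₀ = 37.
Eliminating β₀: 6·(row 1) − 12·(row 2) gives 360·β₁ = 6·258 − 12·37 = 1104, so β₁ = 46/15.
Then β₀ = (37 − 12·(46/15))/6 = 1/30.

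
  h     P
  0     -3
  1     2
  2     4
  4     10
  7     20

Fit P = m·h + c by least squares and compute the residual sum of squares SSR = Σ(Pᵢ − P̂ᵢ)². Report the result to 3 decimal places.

Forming MᵀM = [[70, 14]; [14, 5]] and MᵀP = [190, 33]ᵀ gives MᵀM·[m, c]ᵀ = MᵀP.
Eliminating c: 5·(row 1) − 14·(row 2) gives 154·m = 5·190 − 14·33 = 488, so m = 244/77.
Then c = (33 − 14·(244/77))/5 = -25/11.
Residuals: -8/11, 85/77, -5/77, -31/77, 1/11; SSR = 148/77.

SSR = 1.922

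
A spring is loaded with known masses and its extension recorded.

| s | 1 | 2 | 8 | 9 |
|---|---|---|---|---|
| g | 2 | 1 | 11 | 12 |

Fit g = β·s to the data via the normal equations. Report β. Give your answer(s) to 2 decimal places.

β = 1.33

Entries of MᵀM: Σs·s = 150.
Right-hand side: Σs·g = 200.
MᵀM·[β]ᵀ = Mᵀg becomes [[150]]·[β]ᵀ = [200]ᵀ.
Hence β = 200 / 150 ≈ 1.33333.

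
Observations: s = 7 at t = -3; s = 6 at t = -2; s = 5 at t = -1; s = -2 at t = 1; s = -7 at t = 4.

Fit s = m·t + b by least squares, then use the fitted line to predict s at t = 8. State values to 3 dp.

AᵀA·[m, b]ᵀ = Aᵀs reads: 31·m + (-1)·b = -68;  (-1)·m + 5·b = 9.
(Σt·t = 31, Σt = -1, Σ1 = 5, Σt·s = -68, Σs = 9.)
Eliminating b: 5·(row 1) − (-1)·(row 2) gives 154·m = 5·(-68) − (-1)·9 = -331, so m = -331/154.
Then b = (9 − (-1)·(-331/154))/5 = 211/154.
At t = 8: ŝ = (-331/154)·(8) + (211/154)·(1) = -2437/154.

ŝ = -15.825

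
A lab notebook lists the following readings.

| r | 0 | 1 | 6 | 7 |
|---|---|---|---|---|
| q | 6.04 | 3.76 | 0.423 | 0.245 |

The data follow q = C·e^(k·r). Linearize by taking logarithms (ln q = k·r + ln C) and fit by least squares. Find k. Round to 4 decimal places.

k = -0.4508

With ln qᵢ as the transformed response and rᵢ as the regressor:
Σr = 14.0000, Σ(r)² = 86.0000, Σln q = 0.8559, Σr·ln q = -13.6834.
Equations: 86.0000·k + 14.0000·ln C = -13.6834;  14.0000·k + 4·ln C = 0.8559.
Slope k = (n·Σr·ln q − Σr·Σln q)/(n·Σ(r)² − (Σr)²) = (4·-13.6834 − 14.0000·0.8559)/148.0000 = -0.45079; ln C = (Σln q − k·Σr)/n = 1.79174.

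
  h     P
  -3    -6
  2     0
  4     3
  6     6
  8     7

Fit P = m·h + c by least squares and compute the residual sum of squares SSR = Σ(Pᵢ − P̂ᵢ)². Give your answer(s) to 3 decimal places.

SSR = 1.236

The normal system AᵀA·[m, c]ᵀ = AᵀP is [[129, 17]; [17, 5]]·[m, c]ᵀ = [122, 10]ᵀ.
Eliminating c: 5·(row 1) − 17·(row 2) gives 356·m = 5·122 − 17·10 = 440, so m = 110/89.
Then c = (10 − 17·(110/89))/5 = -196/89.
Residuals: -8/89, -24/89, 23/89, 70/89, -61/89; SSR = 110/89.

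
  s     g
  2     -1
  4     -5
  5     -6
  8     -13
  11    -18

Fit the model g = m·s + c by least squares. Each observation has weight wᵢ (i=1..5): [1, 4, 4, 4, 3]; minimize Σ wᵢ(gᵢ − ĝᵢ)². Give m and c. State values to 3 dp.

The normal equations are: 787·m + 103·c = -1212;  103·m + 16·c = -151.
(Σwᵢ·s·s = 787, Σwᵢ·s = 103, Σwᵢ·1 = 16, Σwᵢ·s·g = -1212, Σwᵢ·g = -151.)
Δ = 787·16 − 103² = 1983.
m = ((-1212)·16 − 103·(-151))/1983 = -3839/1983; c = (787·(-151) − 103·(-1212))/1983 = 5999/1983.

m = -1.936, c = 3.025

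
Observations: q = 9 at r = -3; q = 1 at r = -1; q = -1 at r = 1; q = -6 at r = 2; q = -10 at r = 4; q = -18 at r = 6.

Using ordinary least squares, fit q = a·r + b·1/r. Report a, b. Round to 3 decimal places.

a = -2.981, b = 1.790

Normal-equation sums: Σr·r = 67, Σr·1/r = 6, Σ1/r·1/r = 353/144.
For Mᵀq: Σr·q = -189, Σ1/r·q = -27/2.
So MᵀM·[a, b]ᵀ = Mᵀq: [[67, 6]; [6, 353/144]]·[a, b]ᵀ = [-189, -27/2]ᵀ.
Determinant 67·(353/144) − 6² = 18467/144.
a = ((-189)·(353/144) − 6·(-27/2))/(18467/144) = -55053/18467; b = (67·(-27/2) − 6·(-189))/(18467/144) = 33048/18467.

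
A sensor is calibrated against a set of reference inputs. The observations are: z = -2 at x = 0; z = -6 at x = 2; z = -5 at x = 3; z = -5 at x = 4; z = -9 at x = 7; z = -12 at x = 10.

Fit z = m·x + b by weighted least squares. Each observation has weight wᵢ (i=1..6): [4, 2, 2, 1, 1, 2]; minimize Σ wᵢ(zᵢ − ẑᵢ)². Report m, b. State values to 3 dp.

Forming AᵀWA = [[291, 41]; [41, 12]] and AᵀWz = [-377, -68]ᵀ gives AᵀWA·[m, b]ᵀ = AᵀWz.
Eliminating b: 12·(row 1) − 41·(row 2) gives 1811·m = 12·(-377) − 41·(-68) = -1736, so m = -1736/1811.
Then b = ((-68) − 41·(-1736/1811))/12 = -4331/1811.

m = -0.959, b = -2.391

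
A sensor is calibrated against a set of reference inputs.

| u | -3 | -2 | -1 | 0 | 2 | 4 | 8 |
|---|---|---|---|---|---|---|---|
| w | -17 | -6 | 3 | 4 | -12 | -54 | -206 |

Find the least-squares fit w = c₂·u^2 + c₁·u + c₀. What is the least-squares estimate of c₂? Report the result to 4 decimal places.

Forming XᵀX = [[4466, 548, 98]; [548, 98, 8]; [98, 8, 7]] and Xᵀw = [-14270, -1828, -288]ᵀ gives XᵀX·[c₂, c₁, c₀]ᵀ = Xᵀw.
Row-reducing yields c₂ = -448381/148449, c₁ = -43424/21207, c₀ = 172370/49483.

c₂ = -3.0204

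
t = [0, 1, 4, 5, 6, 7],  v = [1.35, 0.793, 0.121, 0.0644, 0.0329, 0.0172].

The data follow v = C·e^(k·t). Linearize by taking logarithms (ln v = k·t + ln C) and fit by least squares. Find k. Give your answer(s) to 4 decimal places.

Taking logs, ln v = k·t + ln C, so regress ln v on t.
Sums: Σt = 23.0000, Σ(t)² = 127.0000, Σln v = -12.2636, Σt·ln v = -71.3186.
Normal system: [[127.0000, 23.0000]; [23.0000, 6]]·[k, ln C]ᵀ = [-71.3186, -12.2636]ᵀ.
Solving (det = 233.0000): k = -0.62596, ln C = 0.35560.

k = -0.6260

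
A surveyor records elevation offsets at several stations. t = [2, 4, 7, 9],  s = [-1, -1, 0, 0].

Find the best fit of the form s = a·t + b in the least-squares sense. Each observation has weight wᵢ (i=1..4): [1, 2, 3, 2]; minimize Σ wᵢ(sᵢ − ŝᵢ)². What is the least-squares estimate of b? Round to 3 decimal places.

AᵀWA·[a, b]ᵀ = AᵀWs reads: 345·a + 49·b = -10;  49·a + 8·b = -3.
Eliminating b: 8·(row 1) − 49·(row 2) gives 359·a = 8·(-10) − 49·(-3) = 67, so a = 67/359.
Then b = ((-3) − 49·(67/359))/8 = -545/359.

b = -1.518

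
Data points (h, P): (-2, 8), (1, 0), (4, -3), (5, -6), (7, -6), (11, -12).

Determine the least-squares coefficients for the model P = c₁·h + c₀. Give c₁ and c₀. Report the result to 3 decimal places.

Entries of XᵀX: Σh·h = 216, Σh = 26, Σ1 = 6.
And Σh·P = -232, ΣP = -19.
det = 216·6 − 26² = 620.
c₁ = ((-232)·6 − 26·(-19))/620 = -449/310; c₀ = (216·(-19) − 26·(-232))/620 = 482/155.

c₁ = -1.448, c₀ = 3.110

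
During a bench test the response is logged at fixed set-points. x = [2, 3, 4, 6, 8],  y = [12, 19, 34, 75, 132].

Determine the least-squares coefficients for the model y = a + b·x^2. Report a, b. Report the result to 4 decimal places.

Normal-equation sums: Σ1 = 5, Σx^2 = 129, Σx^2·x^2 = 5745.
Moment sums: Σy = 272, Σx^2·y = 11911.
MᵀM·[a, b]ᵀ = Mᵀy becomes [[5, 129]; [129, 5745]]·[a, b]ᵀ = [272, 11911]ᵀ.
Determinant 5·5745 − 129² = 12084.
a = (272·5745 − 129·11911)/12084 = 8707/4028; b = (5·11911 − 129·272)/12084 = 24467/12084.

a = 2.1616, b = 2.0247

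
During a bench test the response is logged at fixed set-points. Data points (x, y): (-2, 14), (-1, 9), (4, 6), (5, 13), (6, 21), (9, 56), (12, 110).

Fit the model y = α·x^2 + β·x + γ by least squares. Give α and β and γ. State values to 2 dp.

α = 1.01, β = -3.30, γ = 3.90

Sums needed: Σx^2·x^2 = 29491, Σx^2·x = 2853, Σx^2 = 307, Σx·x = 307, Σx = 33, Σ1 = 7.
Right-hand side: Σx^2·y = 21618, Σx·y = 2002, Σy = 229.
Normal equations: [[29491, 2853, 307]; [2853, 307, 33]; [307, 33, 7]]·[α, β, γ]ᵀ = [21618, 2002, 229]ᵀ.
Inverting the 3×3 Gram matrix, [α, β, γ]ᵀ = [159625/157812, -867481/263020, 769678/197265]ᵀ.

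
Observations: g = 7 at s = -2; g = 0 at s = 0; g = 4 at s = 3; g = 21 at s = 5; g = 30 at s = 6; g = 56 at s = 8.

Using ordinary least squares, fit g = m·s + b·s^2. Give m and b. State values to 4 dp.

Entries of XᵀX: Σs·s = 138, Σs·s^2 = 872, Σs^2·s^2 = 6114.
Right-hand side: Σs·g = 731, Σs^2·g = 5253.
So XᵀX·[m, b]ᵀ = Xᵀg: [[138, 872]; [872, 6114]]·[m, b]ᵀ = [731, 5253]ᵀ.
Δ = 138·6114 − 872² = 83348.
m = (731·6114 − 872·5253)/83348 = -55641/41674; b = (138·5253 − 872·731)/83348 = 43741/41674.

m = -1.3351, b = 1.0496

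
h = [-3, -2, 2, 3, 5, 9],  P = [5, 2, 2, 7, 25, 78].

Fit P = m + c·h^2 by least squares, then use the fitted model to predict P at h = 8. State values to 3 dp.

P̂ = 61.580

The normal equations are: 6·m + 132·c = 119;  132·m + 7380·c = 7067.
Determinant 6·7380 − 132² = 26856.
m = (119·7380 − 132·7067)/26856 = -2276/1119; c = (6·7067 − 132·119)/26856 = 1483/1492.
At h = 8: P̂ = (-2276/1119)·(1) + (1483/1492)·(64) = 68908/1119.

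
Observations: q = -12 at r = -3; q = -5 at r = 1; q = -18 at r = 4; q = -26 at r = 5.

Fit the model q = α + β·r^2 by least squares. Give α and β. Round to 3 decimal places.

α = -4.110, β = -0.874

Normal-equation sums: Σ1 = 4, Σr^2 = 51, Σr^2·r^2 = 963.
Moment sums: Σq = -61, Σr^2·q = -1051.
XᵀX·[α, β]ᵀ = Xᵀq becomes [[4, 51]; [51, 963]]·[α, β]ᵀ = [-61, -1051]ᵀ.
Δ = 4·963 − 51² = 1251.
α = ((-61)·963 − 51·(-1051))/1251 = -1714/417; β = (4·(-1051) − 51·(-61))/1251 = -1093/1251.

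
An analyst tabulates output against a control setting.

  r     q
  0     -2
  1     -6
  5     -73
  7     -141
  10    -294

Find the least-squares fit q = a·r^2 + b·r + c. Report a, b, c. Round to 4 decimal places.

Forming AᵀA = [[13027, 1469, 175]; [1469, 175, 23]; [175, 23, 5]] and Aᵀq = [-38140, -4298, -516]ᵀ gives AᵀA·[a, b, c]ᵀ = Aᵀq.
Inverting the 3×3 Gram matrix, [a, b, c]ᵀ = [-46556/15301, 21213/15301, -47183/15301]ᵀ.

a = -3.0427, b = 1.3864, c = -3.0837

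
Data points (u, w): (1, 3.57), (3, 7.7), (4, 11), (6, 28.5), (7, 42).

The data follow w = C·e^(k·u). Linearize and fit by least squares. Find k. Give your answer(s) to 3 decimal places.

k = 0.416

Taking logs, ln w = k·u + ln C, so regress ln w on u.
Σu = 21.0000, Σ(u)² = 111.0000, Σln w = 12.7993, Σu·ln w = 63.2509.
Normal system: [[111.0000, 21.0000]; [21.0000, 5]]·[k, ln C]ᵀ = [63.2509, 12.7993]ᵀ.
Solving (det = 114.0000): k = 0.41641, ln C = 0.81095.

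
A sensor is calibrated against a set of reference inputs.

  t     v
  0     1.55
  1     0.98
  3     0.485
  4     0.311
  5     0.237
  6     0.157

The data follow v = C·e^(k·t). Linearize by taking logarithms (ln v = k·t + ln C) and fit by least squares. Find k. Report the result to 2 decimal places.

k = -0.38

Linearized form: ln v = k·t + ln C. From the 6 transformed points,
XᵀX = [[87.0000, 19.0000]; [19.0000, 6]], rhs = [-25.1704, -4.7647]ᵀ  (here Σt = 19.0000, Σ(t)² = 87.0000, Σln v = -4.7647, Σt·ln v = -25.1704).
Slope k = (n·Σt·ln v − Σt·Σln v)/(n·Σ(t)² − (Σt)²) = (6·-25.1704 − 19.0000·-4.7647)/161.0000 = -0.37573; ln C = (Σln v − k·Σt)/n = 0.39570.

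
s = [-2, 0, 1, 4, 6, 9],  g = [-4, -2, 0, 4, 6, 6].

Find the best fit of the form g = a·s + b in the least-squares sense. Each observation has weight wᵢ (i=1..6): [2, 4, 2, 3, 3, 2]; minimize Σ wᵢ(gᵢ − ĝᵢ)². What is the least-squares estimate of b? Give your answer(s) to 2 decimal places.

MᵀWM·[a, b]ᵀ = MᵀWg reads: 328·a + 46·b = 280;  46·a + 16·b = 26.
Δ = 328·16 − 46² = 3132.
a = (280·16 − 46·26)/3132 = 821/783; b = (328·26 − 46·280)/3132 = -1088/783.

b = -1.39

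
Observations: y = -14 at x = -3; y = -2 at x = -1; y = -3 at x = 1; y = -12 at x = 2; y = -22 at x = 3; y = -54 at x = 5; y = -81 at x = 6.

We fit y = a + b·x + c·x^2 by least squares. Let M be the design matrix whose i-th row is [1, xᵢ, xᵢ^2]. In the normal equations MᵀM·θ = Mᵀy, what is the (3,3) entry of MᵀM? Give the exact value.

2101

Row 3 ↔ basis x^2, column 3 ↔ basis x^2, so (MᵀM)_{3,3} = Σᵢ (x^2)·(x^2) = (9)·(9) + (1)·(1) + (1)·(1) + (4)·(4) + (9)·(9) + (25)·(25) + (36)·(36) = 2101.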